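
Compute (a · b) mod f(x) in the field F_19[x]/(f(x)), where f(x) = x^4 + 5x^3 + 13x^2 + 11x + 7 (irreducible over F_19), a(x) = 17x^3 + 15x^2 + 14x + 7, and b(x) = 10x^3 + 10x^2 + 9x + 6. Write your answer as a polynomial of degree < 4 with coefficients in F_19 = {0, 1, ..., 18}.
a · b ≡ 7x^3 + 2x^2 + 15x + 17 (mod f(x))

Multiply in F_19[x]: a(x)·b(x) = (17x^3 + 15x^2 + 14x + 7)·(10x^3 + 10x^2 + 9x + 6) = 18x^6 + 16x^5 + 6x^4 + 10x^3 + x^2 + 14x + 4. This has degree ≥ 4, so divide by f(x) over F_19: 18x^6 + 16x^5 + 6x^4 + 10x^3 + x^2 + 14x + 4 = (18x^2 + 2x + 9)·(x^4 + 5x^3 + 13x^2 + 11x + 7) + (7x^3 + 2x^2 + 15x + 17). Hence a·b ≡ 7x^3 + 2x^2 + 15x + 17 (mod f). (F_19[x]/(f) is a field with 19^4 = 130321 elements since f is irreducible of degree 4.)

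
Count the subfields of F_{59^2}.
F_{59^2} has 2 subfields

The subfields of F_{p^n} are exactly the fields F_{p^d} for d | n (each is the fixed field of the unique index-d subgroup of Gal(F_{p^n}/F_p) ≅ Z/nZ). The divisors of n = 2 are {1, 2}, giving 2 subfields: F_{59^1}, F_{59^2}.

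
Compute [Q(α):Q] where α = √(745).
[Q(α):Q] = 2

[Q(α):Q] equals the degree of the minimal polynomial of α. Here α^2 = 745 and x^2 - 745 is irreducible (d = 745 is squarefree, ≠ 1, hence not a square), so deg(m_α) = 2. Thus [Q(α):Q] = 2.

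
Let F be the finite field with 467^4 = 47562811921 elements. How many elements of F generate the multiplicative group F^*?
There are φ(47562811920) = 11494490112 primitive elements

F_q^* is cyclic of order q - 1 = 47562811920. A cyclic group of order m has exactly φ(m) generators. Here m = 47562811920 = 2^4 · 3^2 · 5 · 13 · 113 · 193 · 233, so the number of primitive elements is φ(47562811920) = 11494490112.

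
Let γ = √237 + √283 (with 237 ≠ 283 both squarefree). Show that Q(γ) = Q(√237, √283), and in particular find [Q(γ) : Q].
[Q(γ) : Q] = 4 (equivalently, Q(γ) = Q(√237, √283))

Obviously Q(γ) ⊆ Q(√237, √283), and [Q(√237, √283):Q] = 4 (since 237, 283 are distinct squarefree integers > 1 with 67071 not a perfect square). To show equality we compute the minimal polynomial of γ. From γ = √237 + √283: γ^2 = 237 + 2√(67071) + 283 = 520 + 2√(67071), so γ^2 - 520 = 2√(67071); squaring, (γ^2 - 520)^2 = 4·67071, i.e. γ^4 - 1040γ^2 + 270400 - 268284 = 0, i.e. γ^4 - 1040γ^2 + 2116 = 0. So γ is a root of x^4 - 1040x^2 + 2116. This polynomial is irreducible over Q: it has no rational root (each ±√237 ± √283 is irrational), and any factorization into two quadratics over Q would force √(67071) ∈ Q (pairing opposite roots) or √237, √283 ∈ Q (other pairings), all impossible. Hence [Q(γ):Q] = 4 = [Q(√237, √283):Q], so Q(γ) = Q(√237, √283).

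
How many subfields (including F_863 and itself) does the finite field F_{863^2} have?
F_{863^2} has 2 subfields

The subfields of F_{p^n} are exactly the fields F_{p^d} for d | n (each is the fixed field of the unique index-d subgroup of Gal(F_{p^n}/F_p) ≅ Z/nZ). The divisors of n = 2 are {1, 2}, giving 2 subfields: F_{863^1}, F_{863^2}.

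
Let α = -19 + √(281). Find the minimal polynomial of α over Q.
m_α(x) = x^2 + 38x + 80

From α + 19 = √(281), squaring gives (α + 19)^2 = 281, i.e. α^2 + 38α + 361 = 281, so α^2 + 38α + 80 = 0. The discriminant of x^2 + 38x + 80 is (38)^2 - 4·(80) = 1444 - 320 = 1124, and 4·(281) is not a perfect square in Q since 281 is squarefree and ≠ 1. Hence x^2 + 38x + 80 is irreducible over Q and is the minimal polynomial of α.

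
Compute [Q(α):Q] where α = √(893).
[Q(α):Q] = 2

[Q(α):Q] equals the degree of the minimal polynomial of α. Here α^2 = 893 and x^2 - 893 is irreducible (d = 893 is squarefree, ≠ 1, hence not a square), so deg(m_α) = 2. Thus [Q(α):Q] = 2.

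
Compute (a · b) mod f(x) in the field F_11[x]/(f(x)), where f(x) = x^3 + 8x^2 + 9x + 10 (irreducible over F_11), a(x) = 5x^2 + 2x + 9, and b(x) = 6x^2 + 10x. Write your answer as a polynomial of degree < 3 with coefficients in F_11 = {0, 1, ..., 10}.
a · b ≡ 7x^2 + 6x + 9 (mod f(x))

Multiply in F_11[x]: a(x)·b(x) = (5x^2 + 2x + 9)·(6x^2 + 10x) = 8x^4 + 7x^3 + 8x^2 + 2x. This has degree ≥ 3, so divide by f(x) over F_11: 8x^4 + 7x^3 + 8x^2 + 2x = (8x + 9)·(x^3 + 8x^2 + 9x + 10) + (7x^2 + 6x + 9). Hence a·b ≡ 7x^2 + 6x + 9 (mod f). (F_11[x]/(f) is a field with 11^3 = 1331 elements since f is irreducible of degree 3.)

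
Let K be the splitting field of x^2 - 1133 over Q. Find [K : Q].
[K : Q] = 2

f(x) = x^2 - 1133 factors as (x - √1133)(x + √1133). The splitting field is K = Q(√1133). Since 1133 is squarefree and > 1, it is not a perfect square, so x^2 - 1133 is irreducible over Q and [Q(√1133) : Q] = 2. Hence [K : Q] = 2.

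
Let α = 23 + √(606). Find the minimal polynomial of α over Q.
m_α(x) = x^2 - 46x - 77

From α - 23 = √(606), squaring gives (α - 23)^2 = 606, i.e. α^2 - 46α + 529 = 606, so α^2 - 46α - 77 = 0. The discriminant of x^2 - 46x - 77 is (-46)^2 - 4·(-77) = 2116 + 308 = 2424, and 4·(606) is not a perfect square in Q since 606 is squarefree and ≠ 1. Hence x^2 - 46x - 77 is irreducible over Q and is the minimal polynomial of α.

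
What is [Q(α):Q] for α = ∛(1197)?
[Q(α):Q] = 3

The minimal polynomial of α is x^3 - 1197, irreducible over Q since 1197 is not a perfect cube (so x^3 - 1197 has no rational root). Hence [Q(α):Q] = deg(m_α) = 3.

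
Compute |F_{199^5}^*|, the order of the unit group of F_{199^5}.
|F_{199^5}^*| = 312079600998

F_{199^5} has 199^5 = 312079600999 elements; its multiplicative group consists of all nonzero elements, so |F_{199^5}^*| = 312079600999 - 1 = 312079600998. (It is cyclic since any finite subgroup of the multiplicative group of a field is cyclic.)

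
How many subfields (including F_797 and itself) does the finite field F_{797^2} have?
F_{797^2} has 2 subfields

The subfields of F_{p^n} are exactly the fields F_{p^d} for d | n (each is the fixed field of the unique index-d subgroup of Gal(F_{p^n}/F_p) ≅ Z/nZ). The divisors of n = 2 are {1, 2}, giving 2 subfields: F_{797^1}, F_{797^2}.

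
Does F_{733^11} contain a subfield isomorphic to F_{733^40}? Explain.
No: F_{733^40} is not a subfield of F_{733^11}

F_{p^m} embeds in F_{p^n} iff m | n. Here 40 ∤ 11 (since 11 = 0·40 + 11 with remainder 11 ≠ 0), so F_{733^40} is not a subfield of F_{733^11}. Equivalently: if it were, the tower law would give 40 = [F_{733^40}:F_733] dividing [F_{733^11}:F_733] = 11, contradiction.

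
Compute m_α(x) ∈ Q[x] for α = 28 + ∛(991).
m_α(x) = x^3 - 84x^2 + 2352x - 22943

Set β = α - 28 = ∛(991), so β^3 = 991. Then (α - 28)^3 - 991 = 0, i.e. α is a root of g(x) = (x - 28)^3 - 991 = x^3 - 84x^2 + 2352x - 22943. Since g(x) = h(x - 28) where h(x) = x^3 - 991, and h is irreducible over Q (because 991 is not a perfect cube, so h has no rational root, and a monic cubic with no rational root is irreducible), g is also irreducible (irreducibility is preserved under the substitution x → x - 28). Hence m_α(x) = x^3 - 84x^2 + 2352x - 22943.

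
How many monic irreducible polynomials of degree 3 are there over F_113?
There are 480928 monic irreducible polynomials of degree 3 over F_113

Each element of F_{113^3} that lies in no proper subfield is a root of exactly one monic irreducible of degree 3 over F_113, and each such polynomial has 3 distinct roots in F_{113^3}. By Möbius inversion the count is N_113(3) = (1/3) Σ_{d|3} μ(3/d) · 113^d = (1/3)(μ(3)·113^1 + μ(1)·113^3) = 1442784/3 = 480928.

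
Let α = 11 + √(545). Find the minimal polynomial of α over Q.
m_α(x) = x^2 - 22x - 424

From α - 11 = √(545), squaring gives (α - 11)^2 = 545, i.e. α^2 - 22α + 121 = 545, so α^2 - 22α - 424 = 0. The discriminant of x^2 - 22x - 424 is (-22)^2 - 4·(-424) = 484 + 1696 = 2180, and 4·(545) is not a perfect square in Q since 545 is squarefree and ≠ 1. Hence x^2 - 22x - 424 is irreducible over Q and is the minimal polynomial of α.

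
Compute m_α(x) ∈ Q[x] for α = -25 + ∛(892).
m_α(x) = x^3 + 75x^2 + 1875x + 14733

Set β = α + 25 = ∛(892), so β^3 = 892. Then (α + 25)^3 - 892 = 0, i.e. α is a root of g(x) = (x + 25)^3 - 892 = x^3 + 75x^2 + 1875x + 14733. Since g(x) = h(x + 25) where h(x) = x^3 - 892, and h is irreducible over Q (because 892 is not a perfect cube, so h has no rational root, and a monic cubic with no rational root is irreducible), g is also irreducible (irreducibility is preserved under the substitution x → x + 25). Hence m_α(x) = x^3 + 75x^2 + 1875x + 14733.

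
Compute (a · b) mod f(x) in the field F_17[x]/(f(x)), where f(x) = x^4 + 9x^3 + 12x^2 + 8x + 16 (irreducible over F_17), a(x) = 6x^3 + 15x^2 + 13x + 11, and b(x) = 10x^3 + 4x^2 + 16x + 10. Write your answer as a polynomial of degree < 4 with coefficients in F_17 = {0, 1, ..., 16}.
a · b ≡ 3x^3 + 10x^2 + 10x + 12 (mod f(x))

Multiply in F_17[x]: a(x)·b(x) = (6x^3 + 15x^2 + 13x + 11)·(10x^3 + 4x^2 + 16x + 10) = 9x^6 + 4x^5 + 14x^4 + 3x^3 + 11x^2 + 8. This has degree ≥ 4, so divide by f(x) over F_17: 9x^6 + 4x^5 + 14x^4 + 3x^3 + 11x^2 + 8 = (9x^2 + 8x + 4)·(x^4 + 9x^3 + 12x^2 + 8x + 16) + (3x^3 + 10x^2 + 10x + 12). Hence a·b ≡ 3x^3 + 10x^2 + 10x + 12 (mod f). (F_17[x]/(f) is a field with 17^4 = 83521 elements since f is irreducible of degree 4.)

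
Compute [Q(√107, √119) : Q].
[Q(√107, √119) : Q] = 4

[Q(√107):Q] = 2 (min poly x^2 - 107, irreducible since 107 is squarefree > 1). For the top step, suppose √119 ∈ Q(√107), say √119 = c + d√107 with c, d ∈ Q. Squaring: 119 = c^2 + 107d^2 + 2cd√107. Since √107 ∉ Q this forces 2cd = 0. If d = 0 then √119 = c ∈ Q, contradicting 119 squarefree > 1. If c = 0 then 119 = 107d^2, so 107·119 = (107d)^2 is a perfect square in Q — but 107·119 = 12733 is not a perfect square (since 107 and 119 are distinct squarefree integers). Contradiction. Hence √119 ∉ Q(√107), so x^2 - 119 stays irreducible over Q(√107) and [Q(√107, √119) : Q(√107)] = 2. By the tower law, [Q(√107, √119) : Q] = 2 · 2 = 4.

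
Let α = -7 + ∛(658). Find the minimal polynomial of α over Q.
m_α(x) = x^3 + 21x^2 + 147x - 315

Set β = α + 7 = ∛(658), so β^3 = 658. Then (α + 7)^3 - 658 = 0, i.e. α is a root of g(x) = (x + 7)^3 - 658 = x^3 + 21x^2 + 147x - 315. Since g(x) = h(x + 7) where h(x) = x^3 - 658, and h is irreducible over Q (because 658 is not a perfect cube, so h has no rational root, and a monic cubic with no rational root is irreducible), g is also irreducible (irreducibility is preserved under the substitution x → x + 7). Hence m_α(x) = x^3 + 21x^2 + 147x - 315.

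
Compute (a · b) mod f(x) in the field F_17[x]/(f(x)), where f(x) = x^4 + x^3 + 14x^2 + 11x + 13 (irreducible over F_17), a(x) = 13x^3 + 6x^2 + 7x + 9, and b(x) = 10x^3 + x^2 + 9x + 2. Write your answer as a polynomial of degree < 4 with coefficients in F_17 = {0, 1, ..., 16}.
a · b ≡ 10x^3 + 6x^2 + x + 11 (mod f(x))

Multiply in F_17[x]: a(x)·b(x) = (13x^3 + 6x^2 + 7x + 9)·(10x^3 + x^2 + 9x + 2) = 11x^6 + 5x^5 + 6x^4 + 7x^3 + 16x^2 + 10x + 1. This has degree ≥ 4, so divide by f(x) over F_17: 11x^6 + 5x^5 + 6x^4 + 7x^3 + 16x^2 + 10x + 1 = (11x^2 + 11x + 11)·(x^4 + x^3 + 14x^2 + 11x + 13) + (10x^3 + 6x^2 + x + 11). Hence a·b ≡ 10x^3 + 6x^2 + x + 11 (mod f). (F_17[x]/(f) is a field with 17^4 = 83521 elements since f is irreducible of degree 4.)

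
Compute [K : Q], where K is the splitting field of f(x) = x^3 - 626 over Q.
[K : Q] = 6

The roots of x^3 - 626 are ∛626, ω∛626, ω^2∛626 where ω = e^(2πi/3) is a primitive cube root of unity, so K = Q(∛626, ω). Now [Q(∛626):Q] = 3 (since 626 is not a perfect cube, x^3 - 626 is irreducible) and [Q(ω):Q] = 2. Both 2 and 3 divide [K:Q], and [K:Q] ≤ 3·2 = 6, so [K:Q] = 6. (Equivalently: Q(∛626) ⊂ R but ω ∉ R, so [K : Q(∛626)] = 2.)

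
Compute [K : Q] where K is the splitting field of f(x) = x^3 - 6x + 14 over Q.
[K : Q] = 6

By the rational root test, any rational root of the monic integer polynomial f(x) = x^3 - 6x + 14 must be an integer dividing the constant term 14, i.e. one of ±{1, 2, 7, 14}. Evaluating: f(1) = 9, f(-1) = 19, f(2) = 10, f(-2) = 18, f(7) = 315, f(-7) = -287, f(14) = 2674, f(-14) = -2646; none is 0, so f has no rational root and is therefore irreducible over Q (a cubic with no linear factor over a field is irreducible). For an irreducible cubic, the Galois group is A_3 or S_3 according as the discriminant disc(f) = -4a^3 - 27b^2 = -4·(-6)^3 - 27·(14)^2 = -4428 is or is not a square in Q. Here disc(f) = -4428 is not a perfect square in Q, so the Galois group of f over Q is not contained in A_3 and must be all of S_3. The splitting field has degree |S_3| = 6 over Q, so [K : Q] = 6.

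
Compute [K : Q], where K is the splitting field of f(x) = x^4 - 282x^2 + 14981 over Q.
[K : Q] = 4

Solving the quadratic in x^2: x^2 = (282 ± √(282^2 - 4·14981))/2 = (282 ± √19600)/2 = (282 ± 140)/2, giving x^2 = 211 or x^2 = 71. So f(x) = (x^2 - 211)(x^2 - 71) and the roots of f are ±√211, ±√71. Hence the splitting field is K = Q(√211, √71). Since 211 and 71 are distinct squarefree integers > 1, their product 14981 is not a perfect square, so √71 ∉ Q(√211). By the tower law [K:Q] = [Q(√211,√71):Q(√211)] · [Q(√211):Q] = 2 · 2 = 4.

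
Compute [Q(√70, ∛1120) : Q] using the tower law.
[Q(√70, ∛1120) : Q] = 6

Let L = Q(√70, ∛1120). Since Q(√70) ⊂ L and [Q(√70):Q] = 2, the tower law gives 2 | [L:Q]. Likewise Q(∛1120) ⊂ L with [Q(∛1120):Q] = 3 (because 1120 is not a perfect cube), so 3 | [L:Q]. As gcd(2,3) = 1, [L:Q] is divisible by 6. Conversely L is generated over Q by √70 and ∛1120, so [L:Q] ≤ 2·3 = 6. Therefore [Q(√70, ∛1120) : Q] = 6.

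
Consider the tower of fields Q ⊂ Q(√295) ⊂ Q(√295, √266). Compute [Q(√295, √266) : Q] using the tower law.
[Q(√295, √266) : Q] = 4

[Q(√295):Q] = 2 (min poly x^2 - 295, irreducible since 295 is squarefree > 1). For the top step, suppose √266 ∈ Q(√295), say √266 = c + d√295 with c, d ∈ Q. Squaring: 266 = c^2 + 295d^2 + 2cd√295. Since √295 ∉ Q this forces 2cd = 0. If d = 0 then √266 = c ∈ Q, contradicting 266 squarefree > 1. If c = 0 then 266 = 295d^2, so 295·266 = (295d)^2 is a perfect square in Q — but 295·266 = 78470 is not a perfect square (since 295 and 266 are distinct squarefree integers). Contradiction. Hence √266 ∉ Q(√295), so x^2 - 266 stays irreducible over Q(√295) and [Q(√295, √266) : Q(√295)] = 2. By the tower law, [Q(√295, √266) : Q] = 2 · 2 = 4.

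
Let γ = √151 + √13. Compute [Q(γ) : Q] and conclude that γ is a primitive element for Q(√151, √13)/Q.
[Q(γ) : Q] = 4 (equivalently, Q(γ) = Q(√151, √13))

Obviously Q(γ) ⊆ Q(√151, √13), and [Q(√151, √13):Q] = 4 (since 151, 13 are distinct squarefree integers > 1 with 1963 not a perfect square). To show equality we compute the minimal polynomial of γ. From γ = √151 + √13: γ^2 = 151 + 2√(1963) + 13 = 164 + 2√(1963), so γ^2 - 164 = 2√(1963); squaring, (γ^2 - 164)^2 = 4·1963, i.e. γ^4 - 328γ^2 + 26896 - 7852 = 0, i.e. γ^4 - 328γ^2 + 19044 = 0. So γ is a root of x^4 - 328x^2 + 19044. This polynomial is irreducible over Q: it has no rational root (each ±√151 ± √13 is irrational), and any factorization into two quadratics over Q would force √(1963) ∈ Q (pairing opposite roots) or √151, √13 ∈ Q (other pairings), all impossible. Hence [Q(γ):Q] = 4 = [Q(√151, √13):Q], so Q(γ) = Q(√151, √13).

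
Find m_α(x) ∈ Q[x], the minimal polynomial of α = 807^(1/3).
m_α(x) = x^3 - 807

α satisfies α^3 = 807, so x^3 - 807 annihilates α. By the rational root test, a rational root p/q (in lowest terms) of x^3 - 807 would satisfy p^3 = 807 q^3, forcing q = 1 and p^3 = 807; but 807 is not a perfect cube, contradiction. A monic cubic over Q with no rational root is irreducible (any nontrivial factorization would include a linear factor). Hence x^3 - 807 is the minimal polynomial of α, and in particular [Q(α):Q] = 3.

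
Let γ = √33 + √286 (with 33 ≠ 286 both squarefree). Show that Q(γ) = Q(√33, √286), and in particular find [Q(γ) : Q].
[Q(γ) : Q] = 4 (equivalently, Q(γ) = Q(√33, √286))

Obviously Q(γ) ⊆ Q(√33, √286), and [Q(√33, √286):Q] = 4 (since 33, 286 are distinct squarefree integers > 1 with 9438 not a perfect square). To show equality we compute the minimal polynomial of γ. From γ = √33 + √286: γ^2 = 33 + 2√(9438) + 286 = 319 + 2√(9438), so γ^2 - 319 = 2√(9438); squaring, (γ^2 - 319)^2 = 4·9438, i.e. γ^4 - 638γ^2 + 101761 - 37752 = 0, i.e. γ^4 - 638γ^2 + 64009 = 0. So γ is a root of x^4 - 638x^2 + 64009. This polynomial is irreducible over Q: it has no rational root (each ±√33 ± √286 is irrational), and any factorization into two quadratics over Q would force √(9438) ∈ Q (pairing opposite roots) or √33, √286 ∈ Q (other pairings), all impossible. Hence [Q(γ):Q] = 4 = [Q(√33, √286):Q], so Q(γ) = Q(√33, √286).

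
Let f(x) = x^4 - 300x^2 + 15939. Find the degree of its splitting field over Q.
[K : Q] = 4

Solving the quadratic in x^2: x^2 = (300 ± √(300^2 - 4·15939))/2 = (300 ± √26244)/2 = (300 ± 162)/2, giving x^2 = 69 or x^2 = 231. So f(x) = (x^2 - 69)(x^2 - 231) and the roots of f are ±√69, ±√231. Hence the splitting field is K = Q(√69, √231). Since 69 and 231 are distinct squarefree integers > 1, their product 15939 is not a perfect square, so √231 ∉ Q(√69). By the tower law [K:Q] = [Q(√69,√231):Q(√69)] · [Q(√69):Q] = 2 · 2 = 4.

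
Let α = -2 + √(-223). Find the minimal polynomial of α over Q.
m_α(x) = x^2 + 4x + 227

From α + 2 = √(-223), squaring gives (α + 2)^2 = -223, i.e. α^2 + 4α + 4 = -223, so α^2 + 4α + 227 = 0. The discriminant of x^2 + 4x + 227 is (4)^2 - 4·(227) = 16 - 908 = -892, and 4·(-223) is not a perfect square in Q since -223 is squarefree and ≠ 1. Hence x^2 + 4x + 227 is irreducible over Q and is the minimal polynomial of α.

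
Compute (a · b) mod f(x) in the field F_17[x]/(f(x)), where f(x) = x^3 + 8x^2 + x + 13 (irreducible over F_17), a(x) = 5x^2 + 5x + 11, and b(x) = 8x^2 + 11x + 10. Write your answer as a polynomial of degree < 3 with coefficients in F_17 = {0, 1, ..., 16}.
a · b ≡ 15x^2 + 12x + 9 (mod f(x))

Multiply in F_17[x]: a(x)·b(x) = (5x^2 + 5x + 11)·(8x^2 + 11x + 10) = 6x^4 + 10x^3 + 6x^2 + x + 8. This has degree ≥ 3, so divide by f(x) over F_17: 6x^4 + 10x^3 + 6x^2 + x + 8 = (6x + 13)·(x^3 + 8x^2 + x + 13) + (15x^2 + 12x + 9). Hence a·b ≡ 15x^2 + 12x + 9 (mod f). (F_17[x]/(f) is a field with 17^3 = 4913 elements since f is irreducible of degree 3.)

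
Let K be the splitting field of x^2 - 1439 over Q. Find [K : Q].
[K : Q] = 2

f(x) = x^2 - 1439 factors as (x - √1439)(x + √1439). The splitting field is K = Q(√1439). Since 1439 is squarefree and > 1, it is not a perfect square, so x^2 - 1439 is irreducible over Q and [Q(√1439) : Q] = 2. Hence [K : Q] = 2.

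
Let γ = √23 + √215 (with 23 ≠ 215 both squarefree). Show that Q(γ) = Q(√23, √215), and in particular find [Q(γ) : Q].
[Q(γ) : Q] = 4 (equivalently, Q(γ) = Q(√23, √215))

Obviously Q(γ) ⊆ Q(√23, √215), and [Q(√23, √215):Q] = 4 (since 23, 215 are distinct squarefree integers > 1 with 4945 not a perfect square). To show equality we compute the minimal polynomial of γ. From γ = √23 + √215: γ^2 = 23 + 2√(4945) + 215 = 238 + 2√(4945), so γ^2 - 238 = 2√(4945); squaring, (γ^2 - 238)^2 = 4·4945, i.e. γ^4 - 476γ^2 + 56644 - 19780 = 0, i.e. γ^4 - 476γ^2 + 36864 = 0. So γ is a root of x^4 - 476x^2 + 36864. This polynomial is irreducible over Q: it has no rational root (each ±√23 ± √215 is irrational), and any factorization into two quadratics over Q would force √(4945) ∈ Q (pairing opposite roots) or √23, √215 ∈ Q (other pairings), all impossible. Hence [Q(γ):Q] = 4 = [Q(√23, √215):Q], so Q(γ) = Q(√23, √215).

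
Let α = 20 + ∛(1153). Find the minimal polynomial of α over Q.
m_α(x) = x^3 - 60x^2 + 1200x - 9153

Set β = α - 20 = ∛(1153), so β^3 = 1153. Then (α - 20)^3 - 1153 = 0, i.e. α is a root of g(x) = (x - 20)^3 - 1153 = x^3 - 60x^2 + 1200x - 9153. Since g(x) = h(x - 20) where h(x) = x^3 - 1153, and h is irreducible over Q (because 1153 is not a perfect cube, so h has no rational root, and a monic cubic with no rational root is irreducible), g is also irreducible (irreducibility is preserved under the substitution x → x - 20). Hence m_α(x) = x^3 - 60x^2 + 1200x - 9153.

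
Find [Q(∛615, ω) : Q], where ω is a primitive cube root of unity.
[Q(∛615, ω) : Q] = 6

[Q(∛615):Q] = 3 (min poly x^3 - 615, irreducible since 615 is not a perfect cube). [Q(ω):Q] = 2 (min poly x^2 + x + 1). Since Q(∛615) ⊂ R and ω ∉ R, we have ω ∉ Q(∛615), so x^2 + x + 1 remains irreducible over Q(∛615) and [Q(∛615, ω) : Q(∛615)] = 2. By the tower law, [Q(∛615, ω) : Q] = 3 · 2 = 6. (In fact Q(∛615, ω) is the splitting field of x^3 - 615 over Q.)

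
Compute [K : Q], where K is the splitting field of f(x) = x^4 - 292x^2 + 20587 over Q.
[K : Q] = 4

Solving the quadratic in x^2: x^2 = (292 ± √(292^2 - 4·20587))/2 = (292 ± √2916)/2 = (292 ± 54)/2, giving x^2 = 119 or x^2 = 173. So f(x) = (x^2 - 119)(x^2 - 173) and the roots of f are ±√119, ±√173. Hence the splitting field is K = Q(√119, √173). Since 119 and 173 are distinct squarefree integers > 1, their product 20587 is not a perfect square, so √173 ∉ Q(√119). By the tower law [K:Q] = [Q(√119,√173):Q(√119)] · [Q(√119):Q] = 2 · 2 = 4.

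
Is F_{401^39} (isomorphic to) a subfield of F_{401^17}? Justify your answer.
No: F_{401^39} is not a subfield of F_{401^17}

F_{p^m} embeds in F_{p^n} iff m | n. Here 39 ∤ 17 (since 17 = 0·39 + 17 with remainder 17 ≠ 0), so F_{401^39} is not a subfield of F_{401^17}. Equivalently: if it were, the tower law would give 39 = [F_{401^39}:F_401] dividing [F_{401^17}:F_401] = 17, contradiction.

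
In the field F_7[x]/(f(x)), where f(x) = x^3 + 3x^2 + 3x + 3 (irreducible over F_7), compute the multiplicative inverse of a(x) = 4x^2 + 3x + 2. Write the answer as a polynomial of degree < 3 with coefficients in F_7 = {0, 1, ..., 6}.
a(x)^(-1) ≡ 4x^2 + 6x (mod f(x))

Since f is irreducible over F_7, F_7[x]/(f) is a field and a(x) ≠ 0 has an inverse. Apply the extended Euclidean algorithm to f(x) and a(x) in F_7[x]: f(x) = (2x + 1)·a(x) + (3x + 1);  a(x) = (6x + 6)·(3x + 1) + (3). The last nonzero remainder is the constant 3 = gcd(f, a) in F_7. Back-substituting through the division chain expresses 3 = s(x)·a(x) + t(x)·f(x) with s(x) ≡ 5x^2 + 4x (mod f), so (5x^2 + 4x)·a(x) ≡ 3 (mod f). Multiplying by 3^(-1) ≡ 5 in F_7 gives a(x)^(-1) ≡ 5·(5x^2 + 4x) ≡ 4x^2 + 6x (mod f). Check: (4x^2 + 3x + 2)·(4x^2 + 6x) = 2x^4 + x^3 + 5x^2 + 5x ≡ 1 (mod x^3 + 3x^2 + 3x + 3).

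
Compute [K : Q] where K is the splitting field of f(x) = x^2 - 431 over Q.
[K : Q] = 2

f(x) = x^2 - 431 factors as (x - √431)(x + √431). The splitting field is K = Q(√431). Since 431 is squarefree and > 1, it is not a perfect square, so x^2 - 431 is irreducible over Q and [Q(√431) : Q] = 2. Hence [K : Q] = 2.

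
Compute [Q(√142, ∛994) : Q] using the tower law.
[Q(√142, ∛994) : Q] = 6

Let L = Q(√142, ∛994). Since Q(√142) ⊂ L and [Q(√142):Q] = 2, the tower law gives 2 | [L:Q]. Likewise Q(∛994) ⊂ L with [Q(∛994):Q] = 3 (because 994 is not a perfect cube), so 3 | [L:Q]. As gcd(2,3) = 1, [L:Q] is divisible by 6. Conversely L is generated over Q by √142 and ∛994, so [L:Q] ≤ 2·3 = 6. Therefore [Q(√142, ∛994) : Q] = 6.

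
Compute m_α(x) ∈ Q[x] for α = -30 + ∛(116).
m_α(x) = x^3 + 90x^2 + 2700x + 26884

Set β = α + 30 = ∛(116), so β^3 = 116. Then (α + 30)^3 - 116 = 0, i.e. α is a root of g(x) = (x + 30)^3 - 116 = x^3 + 90x^2 + 2700x + 26884. Since g(x) = h(x + 30) where h(x) = x^3 - 116, and h is irreducible over Q (because 116 is not a perfect cube, so h has no rational root, and a monic cubic with no rational root is irreducible), g is also irreducible (irreducibility is preserved under the substitution x → x + 30). Hence m_α(x) = x^3 + 90x^2 + 2700x + 26884.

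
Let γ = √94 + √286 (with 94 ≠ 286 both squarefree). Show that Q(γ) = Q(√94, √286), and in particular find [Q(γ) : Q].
[Q(γ) : Q] = 4 (equivalently, Q(γ) = Q(√94, √286))

Obviously Q(γ) ⊆ Q(√94, √286), and [Q(√94, √286):Q] = 4 (since 94, 286 are distinct squarefree integers > 1 with 26884 not a perfect square). To show equality we compute the minimal polynomial of γ. From γ = √94 + √286: γ^2 = 94 + 2√(26884) + 286 = 380 + 2√(26884), so γ^2 - 380 = 2√(26884); squaring, (γ^2 - 380)^2 = 4·26884, i.e. γ^4 - 760γ^2 + 144400 - 107536 = 0, i.e. γ^4 - 760γ^2 + 36864 = 0. So γ is a root of x^4 - 760x^2 + 36864. This polynomial is irreducible over Q: it has no rational root (each ±√94 ± √286 is irrational), and any factorization into two quadratics over Q would force √(26884) ∈ Q (pairing opposite roots) or √94, √286 ∈ Q (other pairings), all impossible. Hence [Q(γ):Q] = 4 = [Q(√94, √286):Q], so Q(γ) = Q(√94, √286).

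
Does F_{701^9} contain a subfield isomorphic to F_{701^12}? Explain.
No: F_{701^12} is not a subfield of F_{701^9}

F_{p^m} embeds in F_{p^n} iff m | n. Here 12 ∤ 9 (since 9 = 0·12 + 9 with remainder 9 ≠ 0), so F_{701^12} is not a subfield of F_{701^9}. Equivalently: if it were, the tower law would give 12 = [F_{701^12}:F_701] dividing [F_{701^9}:F_701] = 9, contradiction.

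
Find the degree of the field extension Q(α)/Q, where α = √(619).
[Q(α):Q] = 2

[Q(α):Q] equals the degree of the minimal polynomial of α. Here α^2 = 619 and x^2 - 619 is irreducible (d = 619 is squarefree, ≠ 1, hence not a square), so deg(m_α) = 2. Thus [Q(α):Q] = 2.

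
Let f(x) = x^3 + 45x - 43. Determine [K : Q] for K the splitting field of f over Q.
[K : Q] = 6

By the rational root test, any rational root of the monic integer polynomial f(x) = x^3 + 45x - 43 must be an integer dividing the constant term -43, i.e. one of ±{1, 43}. Evaluating: f(1) = 3, f(-1) = -89, f(43) = 81399, f(-43) = -81485; none is 0, so f has no rational root and is therefore irreducible over Q (a cubic with no linear factor over a field is irreducible). For an irreducible cubic, the Galois group is A_3 or S_3 according as the discriminant disc(f) = -4a^3 - 27b^2 = -4·(45)^3 - 27·(-43)^2 = -414423 is or is not a square in Q. Here disc(f) = -414423 is not a perfect square in Q, so the Galois group of f over Q is not contained in A_3 and must be all of S_3. The splitting field has degree |S_3| = 6 over Q, so [K : Q] = 6.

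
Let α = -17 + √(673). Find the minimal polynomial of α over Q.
m_α(x) = x^2 + 34x - 384

From α + 17 = √(673), squaring gives (α + 17)^2 = 673, i.e. α^2 + 34α + 289 = 673, so α^2 + 34α - 384 = 0. The discriminant of x^2 + 34x - 384 is (34)^2 - 4·(-384) = 1156 + 1536 = 2692, and 4·(673) is not a perfect square in Q since 673 is squarefree and ≠ 1. Hence x^2 + 34x - 384 is irreducible over Q and is the minimal polynomial of α.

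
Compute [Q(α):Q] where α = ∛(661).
[Q(α):Q] = 3

The minimal polynomial of α is x^3 - 661, irreducible over Q since 661 is not a perfect cube (so x^3 - 661 has no rational root). Hence [Q(α):Q] = deg(m_α) = 3.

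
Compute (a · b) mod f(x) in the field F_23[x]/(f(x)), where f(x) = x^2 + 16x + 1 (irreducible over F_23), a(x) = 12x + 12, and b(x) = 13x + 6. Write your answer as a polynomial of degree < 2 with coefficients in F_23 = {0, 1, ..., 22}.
a · b ≡ 9x + 8 (mod f(x))

Multiply in F_23[x]: a(x)·b(x) = (12x + 12)·(13x + 6) = 18x^2 + 21x + 3. This has degree ≥ 2, so divide by f(x) over F_23: 18x^2 + 21x + 3 = (18)·(x^2 + 16x + 1) + (9x + 8). Hence a·b ≡ 9x + 8 (mod f). (F_23[x]/(f) is a field with 23^2 = 529 elements since f is irreducible of degree 2.)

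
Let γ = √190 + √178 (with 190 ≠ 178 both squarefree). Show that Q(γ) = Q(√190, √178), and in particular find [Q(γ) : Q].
[Q(γ) : Q] = 4 (equivalently, Q(γ) = Q(√190, √178))

Obviously Q(γ) ⊆ Q(√190, √178), and [Q(√190, √178):Q] = 4 (since 190, 178 are distinct squarefree integers > 1 with 33820 not a perfect square). To show equality we compute the minimal polynomial of γ. From γ = √190 + √178: γ^2 = 190 + 2√(33820) + 178 = 368 + 2√(33820), so γ^2 - 368 = 2√(33820); squaring, (γ^2 - 368)^2 = 4·33820, i.e. γ^4 - 736γ^2 + 135424 - 135280 = 0, i.e. γ^4 - 736γ^2 + 144 = 0. So γ is a root of x^4 - 736x^2 + 144. This polynomial is irreducible over Q: it has no rational root (each ±√190 ± √178 is irrational), and any factorization into two quadratics over Q would force √(33820) ∈ Q (pairing opposite roots) or √190, √178 ∈ Q (other pairings), all impossible. Hence [Q(γ):Q] = 4 = [Q(√190, √178):Q], so Q(γ) = Q(√190, √178).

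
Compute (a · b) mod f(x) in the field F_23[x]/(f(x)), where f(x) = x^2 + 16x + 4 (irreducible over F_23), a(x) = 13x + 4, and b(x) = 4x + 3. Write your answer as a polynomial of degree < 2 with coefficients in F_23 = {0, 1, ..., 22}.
a · b ≡ 5x + 11 (mod f(x))

Multiply in F_23[x]: a(x)·b(x) = (13x + 4)·(4x + 3) = 6x^2 + 9x + 12. This has degree ≥ 2, so divide by f(x) over F_23: 6x^2 + 9x + 12 = (6)·(x^2 + 16x + 4) + (5x + 11). Hence a·b ≡ 5x + 11 (mod f). (F_23[x]/(f) is a field with 23^2 = 529 elements since f is irreducible of degree 2.)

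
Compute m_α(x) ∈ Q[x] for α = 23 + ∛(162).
m_α(x) = x^3 - 69x^2 + 1587x - 12329

Set β = α - 23 = ∛(162), so β^3 = 162. Then (α - 23)^3 - 162 = 0, i.e. α is a root of g(x) = (x - 23)^3 - 162 = x^3 - 69x^2 + 1587x - 12329. Since g(x) = h(x - 23) where h(x) = x^3 - 162, and h is irreducible over Q (because 162 is not a perfect cube, so h has no rational root, and a monic cubic with no rational root is irreducible), g is also irreducible (irreducibility is preserved under the substitution x → x - 23). Hence m_α(x) = x^3 - 69x^2 + 1587x - 12329.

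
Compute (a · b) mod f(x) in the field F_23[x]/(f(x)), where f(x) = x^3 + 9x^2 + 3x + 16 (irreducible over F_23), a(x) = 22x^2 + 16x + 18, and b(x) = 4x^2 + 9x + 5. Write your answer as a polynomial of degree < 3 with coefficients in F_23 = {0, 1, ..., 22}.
a · b ≡ 2x^2 + 10x + 14 (mod f(x))

Multiply in F_23[x]: a(x)·b(x) = (22x^2 + 16x + 18)·(4x^2 + 9x + 5) = 19x^4 + 9x^3 + 4x^2 + 12x + 21. This has degree ≥ 3, so divide by f(x) over F_23: 19x^4 + 9x^3 + 4x^2 + 12x + 21 = (19x + 22)·(x^3 + 9x^2 + 3x + 16) + (2x^2 + 10x + 14). Hence a·b ≡ 2x^2 + 10x + 14 (mod f). (F_23[x]/(f) is a field with 23^3 = 12167 elements since f is irreducible of degree 3.)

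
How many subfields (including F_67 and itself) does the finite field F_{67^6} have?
F_{67^6} has 4 subfields

The subfields of F_{p^n} are exactly the fields F_{p^d} for d | n (each is the fixed field of the unique index-d subgroup of Gal(F_{p^n}/F_p) ≅ Z/nZ). The divisors of n = 6 are {1, 2, 3, 6}, giving 4 subfields: F_{67^1}, F_{67^2}, F_{67^3}, F_{67^6}.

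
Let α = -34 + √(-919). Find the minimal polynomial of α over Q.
m_α(x) = x^2 + 68x + 2075

From α + 34 = √(-919), squaring gives (α + 34)^2 = -919, i.e. α^2 + 68α + 1156 = -919, so α^2 + 68α + 2075 = 0. The discriminant of x^2 + 68x + 2075 is (68)^2 - 4·(2075) = 4624 - 8300 = -3676, and 4·(-919) is not a perfect square in Q since -919 is squarefree and ≠ 1. Hence x^2 + 68x + 2075 is irreducible over Q and is the minimal polynomial of α.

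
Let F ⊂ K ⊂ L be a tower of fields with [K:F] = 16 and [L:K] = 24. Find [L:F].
[L:F] = 384

The tower law says that for any tower of field extensions F ⊂ K ⊂ L with finite degrees, [L:F] = [L:K] · [K:F]. Here this gives [L:F] = 24 · 16 = 384.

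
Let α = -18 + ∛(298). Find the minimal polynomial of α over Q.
m_α(x) = x^3 + 54x^2 + 972x + 5534

Set β = α + 18 = ∛(298), so β^3 = 298. Then (α + 18)^3 - 298 = 0, i.e. α is a root of g(x) = (x + 18)^3 - 298 = x^3 + 54x^2 + 972x + 5534. Since g(x) = h(x + 18) where h(x) = x^3 - 298, and h is irreducible over Q (because 298 is not a perfect cube, so h has no rational root, and a monic cubic with no rational root is irreducible), g is also irreducible (irreducibility is preserved under the substitution x → x + 18). Hence m_α(x) = x^3 + 54x^2 + 972x + 5534.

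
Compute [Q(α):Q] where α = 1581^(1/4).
[Q(α):Q] = 4

α is a root of x^4 - 1581. By Eisenstein's criterion at the prime p = 3 (which divides the constant term 1581 but p^2 = 9 does not, since 1581 is squarefree), x^4 - 1581 is irreducible over Q. Hence [Q(α):Q] = 4.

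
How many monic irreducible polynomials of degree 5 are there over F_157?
There are 19077798480 monic irreducible polynomials of degree 5 over F_157

Each element of F_{157^5} that lies in no proper subfield is a root of exactly one monic irreducible of degree 5 over F_157, and each such polynomial has 5 distinct roots in F_{157^5}. By Möbius inversion the count is N_157(5) = (1/5) Σ_{d|5} μ(5/d) · 157^d = (1/5)(μ(5)·157^1 + μ(1)·157^5) = 95388992400/5 = 19077798480.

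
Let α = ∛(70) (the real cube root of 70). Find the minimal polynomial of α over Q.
m_α(x) = x^3 - 70

α satisfies α^3 = 70, so x^3 - 70 annihilates α. By the rational root test, a rational root p/q (in lowest terms) of x^3 - 70 would satisfy p^3 = 70 q^3, forcing q = 1 and p^3 = 70; but 70 is not a perfect cube, contradiction. A monic cubic over Q with no rational root is irreducible (any nontrivial factorization would include a linear factor). Hence x^3 - 70 is the minimal polynomial of α, and in particular [Q(α):Q] = 3.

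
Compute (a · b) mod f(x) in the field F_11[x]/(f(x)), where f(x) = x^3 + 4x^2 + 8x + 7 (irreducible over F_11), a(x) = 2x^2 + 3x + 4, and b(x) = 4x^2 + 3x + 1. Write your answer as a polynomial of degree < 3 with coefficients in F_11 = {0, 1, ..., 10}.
a · b ≡ 8x^2 + 5x + 3 (mod f(x))

Multiply in F_11[x]: a(x)·b(x) = (2x^2 + 3x + 4)·(4x^2 + 3x + 1) = 8x^4 + 7x^3 + 5x^2 + 4x + 4. This has degree ≥ 3, so divide by f(x) over F_11: 8x^4 + 7x^3 + 5x^2 + 4x + 4 = (8x + 8)·(x^3 + 4x^2 + 8x + 7) + (8x^2 + 5x + 3). Hence a·b ≡ 8x^2 + 5x + 3 (mod f). (F_11[x]/(f) is a field with 11^3 = 1331 elements since f is irreducible of degree 3.)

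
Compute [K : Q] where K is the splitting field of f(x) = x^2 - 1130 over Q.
[K : Q] = 2

f(x) = x^2 - 1130 factors as (x - √1130)(x + √1130). The splitting field is K = Q(√1130). Since 1130 is squarefree and > 1, it is not a perfect square, so x^2 - 1130 is irreducible over Q and [Q(√1130) : Q] = 2. Hence [K : Q] = 2.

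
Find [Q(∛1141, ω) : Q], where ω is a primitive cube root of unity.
[Q(∛1141, ω) : Q] = 6

[Q(∛1141):Q] = 3 (min poly x^3 - 1141, irreducible since 1141 is not a perfect cube). [Q(ω):Q] = 2 (min poly x^2 + x + 1). Since Q(∛1141) ⊂ R and ω ∉ R, we have ω ∉ Q(∛1141), so x^2 + x + 1 remains irreducible over Q(∛1141) and [Q(∛1141, ω) : Q(∛1141)] = 2. By the tower law, [Q(∛1141, ω) : Q] = 3 · 2 = 6. (In fact Q(∛1141, ω) is the splitting field of x^3 - 1141 over Q.)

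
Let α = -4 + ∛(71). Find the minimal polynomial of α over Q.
m_α(x) = x^3 + 12x^2 + 48x - 7

Set β = α + 4 = ∛(71), so β^3 = 71. Then (α + 4)^3 - 71 = 0, i.e. α is a root of g(x) = (x + 4)^3 - 71 = x^3 + 12x^2 + 48x - 7. Since g(x) = h(x + 4) where h(x) = x^3 - 71, and h is irreducible over Q (because 71 is not a perfect cube, so h has no rational root, and a monic cubic with no rational root is irreducible), g is also irreducible (irreducibility is preserved under the substitution x → x + 4). Hence m_α(x) = x^3 + 12x^2 + 48x - 7.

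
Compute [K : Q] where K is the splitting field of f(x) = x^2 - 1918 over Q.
[K : Q] = 2

f(x) = x^2 - 1918 factors as (x - √1918)(x + √1918). The splitting field is K = Q(√1918). Since 1918 is squarefree and > 1, it is not a perfect square, so x^2 - 1918 is irreducible over Q and [Q(√1918) : Q] = 2. Hence [K : Q] = 2.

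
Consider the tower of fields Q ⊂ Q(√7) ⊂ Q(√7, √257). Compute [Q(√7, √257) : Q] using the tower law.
[Q(√7, √257) : Q] = 4

[Q(√7):Q] = 2 (min poly x^2 - 7, irreducible since 7 is squarefree > 1). For the top step, suppose √257 ∈ Q(√7), say √257 = c + d√7 with c, d ∈ Q. Squaring: 257 = c^2 + 7d^2 + 2cd√7. Since √7 ∉ Q this forces 2cd = 0. If d = 0 then √257 = c ∈ Q, contradicting 257 squarefree > 1. If c = 0 then 257 = 7d^2, so 7·257 = (7d)^2 is a perfect square in Q — but 7·257 = 1799 is not a perfect square (since 7 and 257 are distinct squarefree integers). Contradiction. Hence √257 ∉ Q(√7), so x^2 - 257 stays irreducible over Q(√7) and [Q(√7, √257) : Q(√7)] = 2. By the tower law, [Q(√7, √257) : Q] = 2 · 2 = 4.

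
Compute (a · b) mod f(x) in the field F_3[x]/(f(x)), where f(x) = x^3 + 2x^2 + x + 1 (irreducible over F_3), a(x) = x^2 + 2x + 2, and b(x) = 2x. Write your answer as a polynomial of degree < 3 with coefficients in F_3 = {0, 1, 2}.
a · b ≡ 2x + 1 (mod f(x))

Multiply in F_3[x]: a(x)·b(x) = (x^2 + 2x + 2)·(2x) = 2x^3 + x^2 + x. This has degree ≥ 3, so divide by f(x) over F_3: 2x^3 + x^2 + x = (2)·(x^3 + 2x^2 + x + 1) + (2x + 1). Hence a·b ≡ 2x + 1 (mod f). (F_3[x]/(f) is a field with 3^3 = 27 elements since f is irreducible of degree 3.)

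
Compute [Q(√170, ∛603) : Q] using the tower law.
[Q(√170, ∛603) : Q] = 6

Let L = Q(√170, ∛603). Since Q(√170) ⊂ L and [Q(√170):Q] = 2, the tower law gives 2 | [L:Q]. Likewise Q(∛603) ⊂ L with [Q(∛603):Q] = 3 (because 603 is not a perfect cube), so 3 | [L:Q]. As gcd(2,3) = 1, [L:Q] is divisible by 6. Conversely L is generated over Q by √170 and ∛603, so [L:Q] ≤ 2·3 = 6. Therefore [Q(√170, ∛603) : Q] = 6.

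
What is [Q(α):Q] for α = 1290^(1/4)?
[Q(α):Q] = 4

α is a root of x^4 - 1290. By Eisenstein's criterion at the prime p = 2 (which divides the constant term 1290 but p^2 = 4 does not, since 1290 is squarefree), x^4 - 1290 is irreducible over Q. Hence [Q(α):Q] = 4.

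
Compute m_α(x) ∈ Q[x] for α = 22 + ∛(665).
m_α(x) = x^3 - 66x^2 + 1452x - 11313

Set β = α - 22 = ∛(665), so β^3 = 665. Then (α - 22)^3 - 665 = 0, i.e. α is a root of g(x) = (x - 22)^3 - 665 = x^3 - 66x^2 + 1452x - 11313. Since g(x) = h(x - 22) where h(x) = x^3 - 665, and h is irreducible over Q (because 665 is not a perfect cube, so h has no rational root, and a monic cubic with no rational root is irreducible), g is also irreducible (irreducibility is preserved under the substitution x → x - 22). Hence m_α(x) = x^3 - 66x^2 + 1452x - 11313.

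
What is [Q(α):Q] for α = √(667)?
[Q(α):Q] = 2

[Q(α):Q] equals the degree of the minimal polynomial of α. Here α^2 = 667 and x^2 - 667 is irreducible (d = 667 is squarefree, ≠ 1, hence not a square), so deg(m_α) = 2. Thus [Q(α):Q] = 2.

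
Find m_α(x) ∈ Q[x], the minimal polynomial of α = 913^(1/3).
m_α(x) = x^3 - 913

α satisfies α^3 = 913, so x^3 - 913 annihilates α. By the rational root test, a rational root p/q (in lowest terms) of x^3 - 913 would satisfy p^3 = 913 q^3, forcing q = 1 and p^3 = 913; but 913 is not a perfect cube, contradiction. A monic cubic over Q with no rational root is irreducible (any nontrivial factorization would include a linear factor). Hence x^3 - 913 is the minimal polynomial of α, and in particular [Q(α):Q] = 3.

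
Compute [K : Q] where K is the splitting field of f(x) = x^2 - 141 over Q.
[K : Q] = 2

f(x) = x^2 - 141 factors as (x - √141)(x + √141). The splitting field is K = Q(√141). Since 141 is squarefree and > 1, it is not a perfect square, so x^2 - 141 is irreducible over Q and [Q(√141) : Q] = 2. Hence [K : Q] = 2.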